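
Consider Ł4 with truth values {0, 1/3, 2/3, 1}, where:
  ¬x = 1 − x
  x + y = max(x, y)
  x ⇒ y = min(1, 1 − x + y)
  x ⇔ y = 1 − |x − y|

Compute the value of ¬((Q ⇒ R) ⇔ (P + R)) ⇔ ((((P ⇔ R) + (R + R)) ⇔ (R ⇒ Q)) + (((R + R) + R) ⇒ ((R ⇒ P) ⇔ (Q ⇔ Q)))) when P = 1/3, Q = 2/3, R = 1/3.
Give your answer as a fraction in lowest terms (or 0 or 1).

Q ⇒ R = 2/3 ⇒ 1/3 = 2/3
P + R = 1/3 + 1/3 = 1/3
(Q ⇒ R) ⇔ (P + R) = 2/3 ⇔ 1/3 = 2/3
¬((Q ⇒ R) ⇔ (P + R)) = ¬2/3 = 1/3
P ⇔ R = 1/3 ⇔ 1/3 = 1
R + R = 1/3 + 1/3 = 1/3
(P ⇔ R) + (R + R) = 1 + 1/3 = 1
R ⇒ Q = 1/3 ⇒ 2/3 = 1
((P ⇔ R) + (R + R)) ⇔ (R ⇒ Q) = 1 ⇔ 1 = 1
R + R = 1/3 + 1/3 = 1/3
(R + R) + R = 1/3 + 1/3 = 1/3
R ⇒ P = 1/3 ⇒ 1/3 = 1
Q ⇔ Q = 2/3 ⇔ 2/3 = 1
(R ⇒ P) ⇔ (Q ⇔ Q) = 1 ⇔ 1 = 1
((R + R) + R) ⇒ ((R ⇒ P) ⇔ (Q ⇔ Q)) = 1/3 ⇒ 1 = 1
(((P ⇔ R) + (R + R)) ⇔ (R ⇒ Q)) + (((R + R) + R) ⇒ ((R ⇒ P) ⇔ (Q ⇔ Q))) = 1 + 1 = 1
¬((Q ⇒ R) ⇔ (P + R)) ⇔ ((((P ⇔ R) + (R + R)) ⇔ (R ⇒ Q)) + (((R + R) + R) ⇒ ((R ⇒ P) ⇔ (Q ⇔ Q)))) = 1/3 ⇔ 1 = 1/3

1/3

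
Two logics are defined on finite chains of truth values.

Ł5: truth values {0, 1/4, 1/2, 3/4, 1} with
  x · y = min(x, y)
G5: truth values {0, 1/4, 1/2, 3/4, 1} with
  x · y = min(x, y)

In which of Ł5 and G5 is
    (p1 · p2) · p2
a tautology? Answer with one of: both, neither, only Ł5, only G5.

In Ł5: at p1 = 0, p2 = 0 the value is 0 — not a tautology.
In G5: at p1 = 0, p2 = 0 the value is 0 — not a tautology.

neither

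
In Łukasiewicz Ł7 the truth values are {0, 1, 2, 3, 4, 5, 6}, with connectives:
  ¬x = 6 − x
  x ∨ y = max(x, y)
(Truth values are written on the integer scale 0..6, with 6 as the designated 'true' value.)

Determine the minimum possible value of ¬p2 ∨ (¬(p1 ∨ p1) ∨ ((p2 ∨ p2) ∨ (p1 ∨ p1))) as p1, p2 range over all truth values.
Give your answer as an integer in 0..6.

Take p1 = 3, p2 = 3:
¬p2 = ¬3 = 3
p1 ∨ p1 = 3 ∨ 3 = 3
¬(p1 ∨ p1) = ¬3 = 3
p2 ∨ p2 = 3 ∨ 3 = 3
p1 ∨ p1 = 3 ∨ 3 = 3
(p2 ∨ p2) ∨ (p1 ∨ p1) = 3 ∨ 3 = 3
¬(p1 ∨ p1) ∨ ((p2 ∨ p2) ∨ (p1 ∨ p1)) = 3 ∨ 3 = 3
¬p2 ∨ (¬(p1 ∨ p1) ∨ ((p2 ∨ p2) ∨ (p1 ∨ p1))) = 3 ∨ 3 = 3
No assignment yields a value below 3, so this is the minimum.

3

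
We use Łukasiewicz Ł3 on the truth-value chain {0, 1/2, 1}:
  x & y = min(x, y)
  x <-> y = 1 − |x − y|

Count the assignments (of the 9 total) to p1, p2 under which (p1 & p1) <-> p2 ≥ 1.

3

p1 = 0, p2 = 0 ↦ 1  ≥
p1 = 0, p2 = 1/2 ↦ 1/2  <
p1 = 0, p2 = 1 ↦ 0  <
p1 = 1/2, p2 = 0 ↦ 1/2  <
p1 = 1/2, p2 = 1/2 ↦ 1  ≥
p1 = 1/2, p2 = 1 ↦ 1/2  <
p1 = 1, p2 = 0 ↦ 0  <
p1 = 1, p2 = 1/2 ↦ 1/2  <
p1 = 1, p2 = 1 ↦ 1  ≥
So 3 of the 9 assignments meet the threshold.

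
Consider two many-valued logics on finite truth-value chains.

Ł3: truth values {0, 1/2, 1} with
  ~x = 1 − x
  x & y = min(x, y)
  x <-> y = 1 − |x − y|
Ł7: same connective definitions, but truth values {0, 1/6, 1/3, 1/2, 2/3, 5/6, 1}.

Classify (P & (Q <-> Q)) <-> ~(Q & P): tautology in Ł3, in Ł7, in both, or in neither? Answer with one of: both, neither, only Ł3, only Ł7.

In Ł3: at P = 0, Q = 0 the value is 0 — not a tautology.
In Ł7: at P = 0, Q = 0 the value is 0 — not a tautology.

neither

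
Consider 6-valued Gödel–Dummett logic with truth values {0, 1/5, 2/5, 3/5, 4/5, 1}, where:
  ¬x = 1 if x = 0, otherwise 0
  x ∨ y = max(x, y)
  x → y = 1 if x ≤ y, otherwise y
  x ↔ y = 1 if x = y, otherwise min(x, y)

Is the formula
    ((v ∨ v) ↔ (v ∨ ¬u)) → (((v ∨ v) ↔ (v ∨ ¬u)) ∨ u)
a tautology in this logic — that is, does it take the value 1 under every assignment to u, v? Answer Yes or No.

At u = 1/5, v = 0, for instance:
v ∨ v = 0 ∨ 0 = 0
¬u = ¬1/5 = 0
v ∨ ¬u = 0 ∨ 0 = 0
(v ∨ v) ↔ (v ∨ ¬u) = 0 ↔ 0 = 1
((v ∨ v) ↔ (v ∨ ¬u)) ∨ u = 1 ∨ 1/5 = 1
((v ∨ v) ↔ (v ∨ ¬u)) → (((v ∨ v) ↔ (v ∨ ¬u)) ∨ u) = 1 → 1 = 1
and checking the remaining 35 assignments likewise gives ≥ 1 in every case.

Yes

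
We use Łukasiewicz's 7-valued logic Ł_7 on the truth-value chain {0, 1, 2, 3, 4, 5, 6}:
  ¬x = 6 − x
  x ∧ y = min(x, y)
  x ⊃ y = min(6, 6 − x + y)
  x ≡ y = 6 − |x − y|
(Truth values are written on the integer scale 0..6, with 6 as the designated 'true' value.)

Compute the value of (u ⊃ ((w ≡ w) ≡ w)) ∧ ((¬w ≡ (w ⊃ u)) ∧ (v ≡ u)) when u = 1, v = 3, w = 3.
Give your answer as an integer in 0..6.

w ≡ w = 3 ≡ 3 = 6
(w ≡ w) ≡ w = 6 ≡ 3 = 3
u ⊃ ((w ≡ w) ≡ w) = 1 ⊃ 3 = 6
¬w = ¬3 = 3
w ⊃ u = 3 ⊃ 1 = 4
¬w ≡ (w ⊃ u) = 3 ≡ 4 = 5
v ≡ u = 3 ≡ 1 = 4
(¬w ≡ (w ⊃ u)) ∧ (v ≡ u) = 5 ∧ 4 = 4
(u ⊃ ((w ≡ w) ≡ w)) ∧ ((¬w ≡ (w ⊃ u)) ∧ (v ≡ u)) = 6 ∧ 4 = 4

4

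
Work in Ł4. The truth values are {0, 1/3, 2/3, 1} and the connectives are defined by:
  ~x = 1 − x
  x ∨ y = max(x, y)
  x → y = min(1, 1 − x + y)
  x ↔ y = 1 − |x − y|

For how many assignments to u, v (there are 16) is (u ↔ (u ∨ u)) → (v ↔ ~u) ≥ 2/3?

u = 0, v = 0 ↦ 0  <
u = 0, v = 1/3 ↦ 1/3  <
u = 0, v = 2/3 ↦ 2/3  ≥
u = 0, v = 1 ↦ 1  ≥
u = 1/3, v = 0 ↦ 1/3  <
u = 1/3, v = 1/3 ↦ 2/3  ≥
u = 1/3, v = 2/3 ↦ 1  ≥
u = 1/3, v = 1 ↦ 2/3  ≥
u = 2/3, v = 0 ↦ 2/3  ≥
u = 2/3, v = 1/3 ↦ 1  ≥
u = 2/3, v = 2/3 ↦ 2/3  ≥
u = 2/3, v = 1 ↦ 1/3  <
u = 1, v = 0 ↦ 1  ≥
u = 1, v = 1/3 ↦ 2/3  ≥
u = 1, v = 2/3 ↦ 1/3  <
u = 1, v = 1 ↦ 0  <
So 10 of the 16 assignments meet the threshold.

10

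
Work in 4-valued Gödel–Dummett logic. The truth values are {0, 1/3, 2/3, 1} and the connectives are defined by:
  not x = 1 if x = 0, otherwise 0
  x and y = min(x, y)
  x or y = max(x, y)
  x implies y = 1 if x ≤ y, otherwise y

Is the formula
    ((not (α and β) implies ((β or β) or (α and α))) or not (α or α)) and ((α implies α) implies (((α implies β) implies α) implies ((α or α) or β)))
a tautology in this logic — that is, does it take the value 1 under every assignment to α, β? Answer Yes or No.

No

Counterexample: take α = 1/3, β = 0.
α and β = 1/3 and 0 = 0
not (α and β) = not 0 = 1
β or β = 0 or 0 = 0
α and α = 1/3 and 1/3 = 1/3
(β or β) or (α and α) = 0 or 1/3 = 1/3
not (α and β) implies ((β or β) or (α and α)) = 1 implies 1/3 = 1/3
α or α = 1/3 or 1/3 = 1/3
not (α or α) = not 1/3 = 0
(not (α and β) implies ((β or β) or (α and α))) or not (α or α) = 1/3 or 0 = 1/3
α implies α = 1/3 implies 1/3 = 1
α implies β = 1/3 implies 0 = 0
(α implies β) implies α = 0 implies 1/3 = 1
α or α = 1/3 or 1/3 = 1/3
(α or α) or β = 1/3 or 0 = 1/3
((α implies β) implies α) implies ((α or α) or β) = 1 implies 1/3 = 1/3
(α implies α) implies (((α implies β) implies α) implies ((α or α) or β)) = 1 implies 1/3 = 1/3
((not (α and β) implies ((β or β) or (α and α))) or not (α or α)) and ((α implies α) implies (((α implies β) implies α) implies ((α or α) or β))) = 1/3 and 1/3 = 1/3
This gives 1/3 ≠ 1.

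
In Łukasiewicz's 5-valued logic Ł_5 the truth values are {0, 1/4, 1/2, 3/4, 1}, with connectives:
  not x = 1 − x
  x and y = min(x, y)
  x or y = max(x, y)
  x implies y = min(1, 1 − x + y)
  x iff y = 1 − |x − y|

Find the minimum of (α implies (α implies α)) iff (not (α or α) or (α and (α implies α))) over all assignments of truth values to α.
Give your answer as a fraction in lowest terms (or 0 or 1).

1/2

Take α = 1/2:
α implies α = 1/2 implies 1/2 = 1
α implies (α implies α) = 1/2 implies 1 = 1
α or α = 1/2 or 1/2 = 1/2
not (α or α) = not 1/2 = 1/2
α implies α = 1/2 implies 1/2 = 1
α and (α implies α) = 1/2 and 1 = 1/2
not (α or α) or (α and (α implies α)) = 1/2 or 1/2 = 1/2
(α implies (α implies α)) iff (not (α or α) or (α and (α implies α))) = 1 iff 1/2 = 1/2
No assignment yields a value below 1/2, so this is the minimum.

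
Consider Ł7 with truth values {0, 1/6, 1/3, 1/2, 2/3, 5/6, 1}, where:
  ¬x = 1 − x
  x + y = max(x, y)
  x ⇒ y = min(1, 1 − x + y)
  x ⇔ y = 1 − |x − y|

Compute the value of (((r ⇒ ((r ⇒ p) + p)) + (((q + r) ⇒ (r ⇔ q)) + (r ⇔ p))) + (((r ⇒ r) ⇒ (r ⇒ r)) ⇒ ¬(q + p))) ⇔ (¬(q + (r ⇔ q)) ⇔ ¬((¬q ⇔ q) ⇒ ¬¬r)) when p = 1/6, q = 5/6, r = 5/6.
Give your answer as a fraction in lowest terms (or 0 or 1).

r ⇒ p = 5/6 ⇒ 1/6 = 1/3
(r ⇒ p) + p = 1/3 + 1/6 = 1/3
r ⇒ ((r ⇒ p) + p) = 5/6 ⇒ 1/3 = 1/2
q + r = 5/6 + 5/6 = 5/6
r ⇔ q = 5/6 ⇔ 5/6 = 1
(q + r) ⇒ (r ⇔ q) = 5/6 ⇒ 1 = 1
r ⇔ p = 5/6 ⇔ 1/6 = 1/3
((q + r) ⇒ (r ⇔ q)) + (r ⇔ p) = 1 + 1/3 = 1
(r ⇒ ((r ⇒ p) + p)) + (((q + r) ⇒ (r ⇔ q)) + (r ⇔ p)) = 1/2 + 1 = 1
r ⇒ r = 5/6 ⇒ 5/6 = 1
r ⇒ r = 5/6 ⇒ 5/6 = 1
(r ⇒ r) ⇒ (r ⇒ r) = 1 ⇒ 1 = 1
q + p = 5/6 + 1/6 = 5/6
¬(q + p) = ¬5/6 = 1/6
((r ⇒ r) ⇒ (r ⇒ r)) ⇒ ¬(q + p) = 1 ⇒ 1/6 = 1/6
((r ⇒ ((r ⇒ p) + p)) + (((q + r) ⇒ (r ⇔ q)) + (r ⇔ p))) + (((r ⇒ r) ⇒ (r ⇒ r)) ⇒ ¬(q + p)) = 1 + 1/6 = 1
r ⇔ q = 5/6 ⇔ 5/6 = 1
q + (r ⇔ q) = 5/6 + 1 = 1
¬(q + (r ⇔ q)) = ¬1 = 0
¬q = ¬5/6 = 1/6
¬q ⇔ q = 1/6 ⇔ 5/6 = 1/3
¬r = ¬5/6 = 1/6
¬¬r = ¬1/6 = 5/6
(¬q ⇔ q) ⇒ ¬¬r = 1/3 ⇒ 5/6 = 1
¬((¬q ⇔ q) ⇒ ¬¬r) = ¬1 = 0
¬(q + (r ⇔ q)) ⇔ ¬((¬q ⇔ q) ⇒ ¬¬r) = 0 ⇔ 0 = 1
(((r ⇒ ((r ⇒ p) + p)) + (((q + r) ⇒ (r ⇔ q)) + (r ⇔ p))) + (((r ⇒ r) ⇒ (r ⇒ r)) ⇒ ¬(q + p))) ⇔ (¬(q + (r ⇔ q)) ⇔ ¬((¬q ⇔ q) ⇒ ¬¬r)) = 1 ⇔ 1 = 1

1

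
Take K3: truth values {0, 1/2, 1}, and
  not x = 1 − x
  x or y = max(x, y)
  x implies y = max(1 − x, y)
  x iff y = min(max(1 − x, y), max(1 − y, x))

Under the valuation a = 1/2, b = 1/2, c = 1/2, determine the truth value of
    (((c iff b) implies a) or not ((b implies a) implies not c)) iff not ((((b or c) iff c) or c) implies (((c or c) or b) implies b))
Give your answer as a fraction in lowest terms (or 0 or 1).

c iff b = 1/2 iff 1/2 = 1/2
(c iff b) implies a = 1/2 implies 1/2 = 1/2
b implies a = 1/2 implies 1/2 = 1/2
not c = not 1/2 = 1/2
(b implies a) implies not c = 1/2 implies 1/2 = 1/2
not ((b implies a) implies not c) = not 1/2 = 1/2
((c iff b) implies a) or not ((b implies a) implies not c) = 1/2 or 1/2 = 1/2
b or c = 1/2 or 1/2 = 1/2
(b or c) iff c = 1/2 iff 1/2 = 1/2
((b or c) iff c) or c = 1/2 or 1/2 = 1/2
c or c = 1/2 or 1/2 = 1/2
(c or c) or b = 1/2 or 1/2 = 1/2
((c or c) or b) implies b = 1/2 implies 1/2 = 1/2
(((b or c) iff c) or c) implies (((c or c) or b) implies b) = 1/2 implies 1/2 = 1/2
not ((((b or c) iff c) or c) implies (((c or c) or b) implies b)) = not 1/2 = 1/2
(((c iff b) implies a) or not ((b implies a) implies not c)) iff not ((((b or c) iff c) or c) implies (((c or c) or b) implies b)) = 1/2 iff 1/2 = 1/2

1/2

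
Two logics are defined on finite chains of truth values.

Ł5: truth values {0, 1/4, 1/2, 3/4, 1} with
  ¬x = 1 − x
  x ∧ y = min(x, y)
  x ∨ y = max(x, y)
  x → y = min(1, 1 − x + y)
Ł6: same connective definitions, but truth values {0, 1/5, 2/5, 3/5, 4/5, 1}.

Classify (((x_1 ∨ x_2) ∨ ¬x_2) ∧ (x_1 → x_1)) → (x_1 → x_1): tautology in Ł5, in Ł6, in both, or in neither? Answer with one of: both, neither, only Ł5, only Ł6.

both

In Ł5: every assignment gives 1 — tautology.
In Ł6: every assignment gives 1 — tautology.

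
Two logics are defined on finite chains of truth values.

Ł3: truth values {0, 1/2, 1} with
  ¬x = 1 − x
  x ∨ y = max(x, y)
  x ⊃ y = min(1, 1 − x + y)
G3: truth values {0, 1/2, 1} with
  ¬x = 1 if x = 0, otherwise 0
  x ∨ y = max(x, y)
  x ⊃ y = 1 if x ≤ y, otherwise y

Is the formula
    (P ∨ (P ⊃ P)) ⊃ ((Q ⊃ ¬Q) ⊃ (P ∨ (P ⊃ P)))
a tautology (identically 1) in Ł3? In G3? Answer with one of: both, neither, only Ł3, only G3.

both

In Ł3: every assignment gives 1 — tautology.
In G3: every assignment gives 1 — tautology.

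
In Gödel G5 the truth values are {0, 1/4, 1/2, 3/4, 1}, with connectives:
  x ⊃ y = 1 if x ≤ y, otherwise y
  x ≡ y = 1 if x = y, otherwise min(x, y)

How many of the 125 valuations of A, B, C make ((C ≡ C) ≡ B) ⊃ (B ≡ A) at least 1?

75

value 1: 75 assignments (counts)
value 3/4: 5 assignments
value 1/2: 10 assignments
value 1/4: 15 assignments
value 0: 20 assignments
So 75 of the 125 assignments meet the threshold.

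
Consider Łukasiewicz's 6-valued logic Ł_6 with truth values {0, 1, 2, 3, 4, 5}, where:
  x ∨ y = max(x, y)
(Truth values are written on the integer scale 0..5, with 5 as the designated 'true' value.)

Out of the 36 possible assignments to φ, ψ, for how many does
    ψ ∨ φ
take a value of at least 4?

value 5: 11 assignments (counts)
value 4: 9 assignments (counts)
value 3: 7 assignments
value 2: 5 assignments
value 1: 3 assignments
value 0: 1 assignment
So 20 of the 36 assignments meet the threshold.

20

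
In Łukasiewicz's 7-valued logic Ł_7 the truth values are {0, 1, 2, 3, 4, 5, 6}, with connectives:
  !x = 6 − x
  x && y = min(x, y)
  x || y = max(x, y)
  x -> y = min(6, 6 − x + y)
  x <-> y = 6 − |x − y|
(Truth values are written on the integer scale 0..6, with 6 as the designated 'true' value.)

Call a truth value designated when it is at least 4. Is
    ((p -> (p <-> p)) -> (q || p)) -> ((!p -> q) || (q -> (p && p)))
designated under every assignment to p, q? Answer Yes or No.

At p = 2, q = 3, for instance:
p <-> p = 2 <-> 2 = 6
p -> (p <-> p) = 2 -> 6 = 6
q || p = 3 || 2 = 3
(p -> (p <-> p)) -> (q || p) = 6 -> 3 = 3
!p = !2 = 4
!p -> q = 4 -> 3 = 5
p && p = 2 && 2 = 2
q -> (p && p) = 3 -> 2 = 5
(!p -> q) || (q -> (p && p)) = 5 || 5 = 5
((p -> (p <-> p)) -> (q || p)) -> ((!p -> q) || (q -> (p && p))) = 3 -> 5 = 6
and checking the remaining 48 assignments likewise gives ≥ 4 in every case.

Yes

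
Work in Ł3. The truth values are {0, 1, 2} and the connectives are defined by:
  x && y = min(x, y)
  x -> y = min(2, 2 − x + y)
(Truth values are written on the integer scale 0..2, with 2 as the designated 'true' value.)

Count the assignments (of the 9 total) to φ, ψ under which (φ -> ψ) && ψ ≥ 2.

3

φ = 0, ψ = 0 ↦ 0  <
φ = 0, ψ = 1 ↦ 1  <
φ = 0, ψ = 2 ↦ 2  ≥
φ = 1, ψ = 0 ↦ 0  <
φ = 1, ψ = 1 ↦ 1  <
φ = 1, ψ = 2 ↦ 2  ≥
φ = 2, ψ = 0 ↦ 0  <
φ = 2, ψ = 1 ↦ 1  <
φ = 2, ψ = 2 ↦ 2  ≥
So 3 of the 9 assignments meet the threshold.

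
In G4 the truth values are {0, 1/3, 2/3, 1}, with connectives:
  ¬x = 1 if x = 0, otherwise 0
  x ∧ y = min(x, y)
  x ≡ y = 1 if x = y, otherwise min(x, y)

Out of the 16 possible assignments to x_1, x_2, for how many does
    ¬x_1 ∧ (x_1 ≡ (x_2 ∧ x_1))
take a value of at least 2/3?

4

x_1 = 0, x_2 = 0 ↦ 1  ≥
x_1 = 0, x_2 = 1/3 ↦ 1  ≥
x_1 = 0, x_2 = 2/3 ↦ 1  ≥
x_1 = 0, x_2 = 1 ↦ 1  ≥
x_1 = 1/3, x_2 = 0 ↦ 0  <
x_1 = 1/3, x_2 = 1/3 ↦ 0  <
x_1 = 1/3, x_2 = 2/3 ↦ 0  <
x_1 = 1/3, x_2 = 1 ↦ 0  <
x_1 = 2/3, x_2 = 0 ↦ 0  <
x_1 = 2/3, x_2 = 1/3 ↦ 0  <
x_1 = 2/3, x_2 = 2/3 ↦ 0  <
x_1 = 2/3, x_2 = 1 ↦ 0  <
x_1 = 1, x_2 = 0 ↦ 0  <
x_1 = 1, x_2 = 1/3 ↦ 0  <
x_1 = 1, x_2 = 2/3 ↦ 0  <
x_1 = 1, x_2 = 1 ↦ 0  <
So 4 of the 16 assignments meet the threshold.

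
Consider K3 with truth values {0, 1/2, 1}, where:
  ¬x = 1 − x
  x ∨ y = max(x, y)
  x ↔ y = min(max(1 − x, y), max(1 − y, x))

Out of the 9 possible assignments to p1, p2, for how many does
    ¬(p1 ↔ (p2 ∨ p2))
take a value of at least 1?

p1 = 0, p2 = 0 ↦ 0  <
p1 = 0, p2 = 1/2 ↦ 1/2  <
p1 = 0, p2 = 1 ↦ 1  ≥
p1 = 1/2, p2 = 0 ↦ 1/2  <
p1 = 1/2, p2 = 1/2 ↦ 1/2  <
p1 = 1/2, p2 = 1 ↦ 1/2  <
p1 = 1, p2 = 0 ↦ 1  ≥
p1 = 1, p2 = 1/2 ↦ 1/2  <
p1 = 1, p2 = 1 ↦ 0  <
So 2 of the 9 assignments meet the threshold.

2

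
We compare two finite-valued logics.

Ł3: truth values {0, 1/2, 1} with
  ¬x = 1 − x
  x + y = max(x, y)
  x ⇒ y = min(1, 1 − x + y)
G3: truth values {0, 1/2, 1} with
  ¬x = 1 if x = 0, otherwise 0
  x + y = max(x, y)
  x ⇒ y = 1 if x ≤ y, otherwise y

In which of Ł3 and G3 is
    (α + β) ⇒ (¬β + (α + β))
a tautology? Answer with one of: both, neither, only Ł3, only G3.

In Ł3: every assignment gives 1 — tautology.
In G3: every assignment gives 1 — tautology.

both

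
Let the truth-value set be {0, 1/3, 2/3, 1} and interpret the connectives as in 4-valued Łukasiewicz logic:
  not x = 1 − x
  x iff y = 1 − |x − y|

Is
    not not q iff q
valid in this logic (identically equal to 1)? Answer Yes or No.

q = 0 ↦ 1
q = 1/3 ↦ 1
q = 2/3 ↦ 1
q = 1 ↦ 1
Every assignment gives a value ≥ 1.

Yes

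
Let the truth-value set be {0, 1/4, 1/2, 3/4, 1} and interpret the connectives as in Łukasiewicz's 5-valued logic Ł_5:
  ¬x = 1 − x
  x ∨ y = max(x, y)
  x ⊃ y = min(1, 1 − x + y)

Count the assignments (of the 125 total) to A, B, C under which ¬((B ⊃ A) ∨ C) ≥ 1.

value 1: 1 assignment (counts)
value 3/4: 5 assignments
value 1/2: 12 assignments
value 1/4: 22 assignments
value 0: 85 assignments
So 1 of the 125 assignments meets the threshold.

1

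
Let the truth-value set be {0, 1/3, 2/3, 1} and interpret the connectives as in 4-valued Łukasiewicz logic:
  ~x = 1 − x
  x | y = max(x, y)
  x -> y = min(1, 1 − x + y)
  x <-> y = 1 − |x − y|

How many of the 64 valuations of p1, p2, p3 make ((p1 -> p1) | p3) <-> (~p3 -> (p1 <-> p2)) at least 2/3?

value 1: 44 assignments (counts)
value 2/3: 12 assignments (counts)
value 1/3: 6 assignments
value 0: 2 assignments
So 56 of the 64 assignments meet the threshold.

56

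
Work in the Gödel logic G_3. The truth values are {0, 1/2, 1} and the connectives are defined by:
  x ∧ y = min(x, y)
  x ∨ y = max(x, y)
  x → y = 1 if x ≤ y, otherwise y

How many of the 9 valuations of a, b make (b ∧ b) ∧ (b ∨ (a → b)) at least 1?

a = 0, b = 0 ↦ 0  <
a = 0, b = 1/2 ↦ 1/2  <
a = 0, b = 1 ↦ 1  ≥
a = 1/2, b = 0 ↦ 0  <
a = 1/2, b = 1/2 ↦ 1/2  <
a = 1/2, b = 1 ↦ 1  ≥
a = 1, b = 0 ↦ 0  <
a = 1, b = 1/2 ↦ 1/2  <
a = 1, b = 1 ↦ 1  ≥
So 3 of the 9 assignments meet the threshold.

3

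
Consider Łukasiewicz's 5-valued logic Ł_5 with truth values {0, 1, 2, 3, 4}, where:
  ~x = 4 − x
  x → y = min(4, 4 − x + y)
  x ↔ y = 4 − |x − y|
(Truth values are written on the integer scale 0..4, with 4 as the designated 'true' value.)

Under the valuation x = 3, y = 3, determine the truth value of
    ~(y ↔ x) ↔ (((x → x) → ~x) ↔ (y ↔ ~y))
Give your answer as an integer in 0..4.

1

y ↔ x = 3 ↔ 3 = 4
~(y ↔ x) = ~4 = 0
x → x = 3 → 3 = 4
~x = ~3 = 1
(x → x) → ~x = 4 → 1 = 1
~y = ~3 = 1
y ↔ ~y = 3 ↔ 1 = 2
((x → x) → ~x) ↔ (y ↔ ~y) = 1 ↔ 2 = 3
~(y ↔ x) ↔ (((x → x) → ~x) ↔ (y ↔ ~y)) = 0 ↔ 3 = 1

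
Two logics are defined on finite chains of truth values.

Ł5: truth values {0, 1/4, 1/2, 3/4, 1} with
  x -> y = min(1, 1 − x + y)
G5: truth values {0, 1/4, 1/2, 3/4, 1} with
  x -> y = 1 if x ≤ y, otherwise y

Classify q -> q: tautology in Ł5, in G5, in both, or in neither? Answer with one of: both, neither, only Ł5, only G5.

In Ł5: every assignment gives 1 — tautology.
In G5: every assignment gives 1 — tautology.

both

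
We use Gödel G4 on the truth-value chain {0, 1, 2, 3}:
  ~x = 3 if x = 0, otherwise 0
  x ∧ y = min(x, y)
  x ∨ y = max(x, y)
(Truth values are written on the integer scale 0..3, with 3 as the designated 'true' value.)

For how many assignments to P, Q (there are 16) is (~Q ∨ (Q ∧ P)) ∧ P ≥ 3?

2

P = 0, Q = 0 ↦ 0  <
P = 0, Q = 1 ↦ 0  <
P = 0, Q = 2 ↦ 0  <
P = 0, Q = 3 ↦ 0  <
P = 1, Q = 0 ↦ 1  <
P = 1, Q = 1 ↦ 1  <
P = 1, Q = 2 ↦ 1  <
P = 1, Q = 3 ↦ 1  <
P = 2, Q = 0 ↦ 2  <
P = 2, Q = 1 ↦ 1  <
P = 2, Q = 2 ↦ 2  <
P = 2, Q = 3 ↦ 2  <
P = 3, Q = 0 ↦ 3  ≥
P = 3, Q = 1 ↦ 1  <
P = 3, Q = 2 ↦ 2  <
P = 3, Q = 3 ↦ 3  ≥
So 2 of the 16 assignments meet the threshold.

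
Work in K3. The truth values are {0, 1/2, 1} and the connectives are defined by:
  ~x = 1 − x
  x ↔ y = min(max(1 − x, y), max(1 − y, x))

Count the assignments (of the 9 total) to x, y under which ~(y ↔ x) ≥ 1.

x = 0, y = 0 ↦ 0  <
x = 0, y = 1/2 ↦ 1/2  <
x = 0, y = 1 ↦ 1  ≥
x = 1/2, y = 0 ↦ 1/2  <
x = 1/2, y = 1/2 ↦ 1/2  <
x = 1/2, y = 1 ↦ 1/2  <
x = 1, y = 0 ↦ 1  ≥
x = 1, y = 1/2 ↦ 1/2  <
x = 1, y = 1 ↦ 0  <
So 2 of the 9 assignments meet the threshold.

2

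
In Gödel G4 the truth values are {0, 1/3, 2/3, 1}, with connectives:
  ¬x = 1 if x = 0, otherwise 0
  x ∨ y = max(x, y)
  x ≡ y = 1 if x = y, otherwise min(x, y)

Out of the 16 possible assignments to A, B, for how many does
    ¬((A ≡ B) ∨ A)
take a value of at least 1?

A = 0, B = 0 ↦ 0  <
A = 0, B = 1/3 ↦ 1  ≥
A = 0, B = 2/3 ↦ 1  ≥
A = 0, B = 1 ↦ 1  ≥
A = 1/3, B = 0 ↦ 0  <
A = 1/3, B = 1/3 ↦ 0  <
A = 1/3, B = 2/3 ↦ 0  <
A = 1/3, B = 1 ↦ 0  <
A = 2/3, B = 0 ↦ 0  <
A = 2/3, B = 1/3 ↦ 0  <
A = 2/3, B = 2/3 ↦ 0  <
A = 2/3, B = 1 ↦ 0  <
A = 1, B = 0 ↦ 0  <
A = 1, B = 1/3 ↦ 0  <
A = 1, B = 2/3 ↦ 0  <
A = 1, B = 1 ↦ 0  <
So 3 of the 16 assignments meet the threshold.

3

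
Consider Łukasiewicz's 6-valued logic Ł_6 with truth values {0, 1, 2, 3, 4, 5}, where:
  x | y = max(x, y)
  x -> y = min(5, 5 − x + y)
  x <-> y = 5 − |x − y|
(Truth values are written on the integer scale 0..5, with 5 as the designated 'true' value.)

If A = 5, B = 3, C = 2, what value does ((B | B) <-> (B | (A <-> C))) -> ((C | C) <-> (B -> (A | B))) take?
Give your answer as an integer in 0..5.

B | B = 3 | 3 = 3
A <-> C = 5 <-> 2 = 2
B | (A <-> C) = 3 | 2 = 3
(B | B) <-> (B | (A <-> C)) = 3 <-> 3 = 5
C | C = 2 | 2 = 2
A | B = 5 | 3 = 5
B -> (A | B) = 3 -> 5 = 5
(C | C) <-> (B -> (A | B)) = 2 <-> 5 = 2
((B | B) <-> (B | (A <-> C))) -> ((C | C) <-> (B -> (A | B))) = 5 -> 2 = 2

2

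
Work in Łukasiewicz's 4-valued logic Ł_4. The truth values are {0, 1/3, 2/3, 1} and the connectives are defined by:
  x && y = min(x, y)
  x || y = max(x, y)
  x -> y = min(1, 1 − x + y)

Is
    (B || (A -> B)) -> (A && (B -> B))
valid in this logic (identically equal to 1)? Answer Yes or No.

No

Counterexample: take A = 0, B = 0.
A -> B = 0 -> 0 = 1
B || (A -> B) = 0 || 1 = 1
B -> B = 0 -> 0 = 1
A && (B -> B) = 0 && 1 = 0
(B || (A -> B)) -> (A && (B -> B)) = 1 -> 0 = 0
This gives 0 ≠ 1.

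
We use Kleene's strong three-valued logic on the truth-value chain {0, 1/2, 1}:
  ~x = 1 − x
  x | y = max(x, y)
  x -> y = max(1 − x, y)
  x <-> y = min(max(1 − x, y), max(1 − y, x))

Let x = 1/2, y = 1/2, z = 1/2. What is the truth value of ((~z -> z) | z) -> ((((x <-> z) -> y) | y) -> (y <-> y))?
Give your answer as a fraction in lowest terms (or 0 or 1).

~z = ~1/2 = 1/2
~z -> z = 1/2 -> 1/2 = 1/2
(~z -> z) | z = 1/2 | 1/2 = 1/2
x <-> z = 1/2 <-> 1/2 = 1/2
(x <-> z) -> y = 1/2 -> 1/2 = 1/2
((x <-> z) -> y) | y = 1/2 | 1/2 = 1/2
y <-> y = 1/2 <-> 1/2 = 1/2
(((x <-> z) -> y) | y) -> (y <-> y) = 1/2 -> 1/2 = 1/2
((~z -> z) | z) -> ((((x <-> z) -> y) | y) -> (y <-> y)) = 1/2 -> 1/2 = 1/2

1/2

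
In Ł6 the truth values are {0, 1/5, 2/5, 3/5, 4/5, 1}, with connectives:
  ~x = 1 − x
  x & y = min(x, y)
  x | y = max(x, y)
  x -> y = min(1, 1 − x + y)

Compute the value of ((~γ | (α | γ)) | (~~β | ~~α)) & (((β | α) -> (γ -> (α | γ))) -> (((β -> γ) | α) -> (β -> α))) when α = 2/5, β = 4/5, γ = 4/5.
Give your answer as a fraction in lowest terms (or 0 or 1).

3/5

~γ = ~4/5 = 1/5
α | γ = 2/5 | 4/5 = 4/5
~γ | (α | γ) = 1/5 | 4/5 = 4/5
~β = ~4/5 = 1/5
~~β = ~1/5 = 4/5
~α = ~2/5 = 3/5
~~α = ~3/5 = 2/5
~~β | ~~α = 4/5 | 2/5 = 4/5
(~γ | (α | γ)) | (~~β | ~~α) = 4/5 | 4/5 = 4/5
β | α = 4/5 | 2/5 = 4/5
α | γ = 2/5 | 4/5 = 4/5
γ -> (α | γ) = 4/5 -> 4/5 = 1
(β | α) -> (γ -> (α | γ)) = 4/5 -> 1 = 1
β -> γ = 4/5 -> 4/5 = 1
(β -> γ) | α = 1 | 2/5 = 1
β -> α = 4/5 -> 2/5 = 3/5
((β -> γ) | α) -> (β -> α) = 1 -> 3/5 = 3/5
((β | α) -> (γ -> (α | γ))) -> (((β -> γ) | α) -> (β -> α)) = 1 -> 3/5 = 3/5
((~γ | (α | γ)) | (~~β | ~~α)) & (((β | α) -> (γ -> (α | γ))) -> (((β -> γ) | α) -> (β -> α))) = 4/5 & 3/5 = 3/5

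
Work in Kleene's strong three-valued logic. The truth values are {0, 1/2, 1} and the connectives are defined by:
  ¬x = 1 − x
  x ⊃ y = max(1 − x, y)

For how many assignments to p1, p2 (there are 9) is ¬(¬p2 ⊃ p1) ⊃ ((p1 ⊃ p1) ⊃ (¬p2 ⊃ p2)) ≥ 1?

5

p1 = 0, p2 = 0 ↦ 0  <
p1 = 0, p2 = 1/2 ↦ 1/2  <
p1 = 0, p2 = 1 ↦ 1  ≥
p1 = 1/2, p2 = 0 ↦ 1/2  <
p1 = 1/2, p2 = 1/2 ↦ 1/2  <
p1 = 1/2, p2 = 1 ↦ 1  ≥
p1 = 1, p2 = 0 ↦ 1  ≥
p1 = 1, p2 = 1/2 ↦ 1  ≥
p1 = 1, p2 = 1 ↦ 1  ≥
So 5 of the 9 assignments meet the threshold.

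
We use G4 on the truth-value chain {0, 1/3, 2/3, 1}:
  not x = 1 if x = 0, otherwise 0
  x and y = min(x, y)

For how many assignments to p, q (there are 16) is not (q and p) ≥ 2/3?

p = 0, q = 0 ↦ 1  ≥
p = 0, q = 1/3 ↦ 1  ≥
p = 0, q = 2/3 ↦ 1  ≥
p = 0, q = 1 ↦ 1  ≥
p = 1/3, q = 0 ↦ 1  ≥
p = 1/3, q = 1/3 ↦ 0  <
p = 1/3, q = 2/3 ↦ 0  <
p = 1/3, q = 1 ↦ 0  <
p = 2/3, q = 0 ↦ 1  ≥
p = 2/3, q = 1/3 ↦ 0  <
p = 2/3, q = 2/3 ↦ 0  <
p = 2/3, q = 1 ↦ 0  <
p = 1, q = 0 ↦ 1  ≥
p = 1, q = 1/3 ↦ 0  <
p = 1, q = 2/3 ↦ 0  <
p = 1, q = 1 ↦ 0  <
So 7 of the 16 assignments meet the threshold.

7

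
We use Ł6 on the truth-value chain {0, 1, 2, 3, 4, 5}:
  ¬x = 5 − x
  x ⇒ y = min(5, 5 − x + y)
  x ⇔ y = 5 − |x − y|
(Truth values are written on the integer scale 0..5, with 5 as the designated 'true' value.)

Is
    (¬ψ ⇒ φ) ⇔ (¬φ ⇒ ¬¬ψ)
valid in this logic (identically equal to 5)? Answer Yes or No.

At φ = 2, ψ = 5, for instance:
¬ψ = ¬5 = 0
¬ψ ⇒ φ = 0 ⇒ 2 = 5
¬φ = ¬2 = 3
¬¬ψ = ¬0 = 5
¬φ ⇒ ¬¬ψ = 3 ⇒ 5 = 5
(¬ψ ⇒ φ) ⇔ (¬φ ⇒ ¬¬ψ) = 5 ⇔ 5 = 5
and checking the remaining 35 assignments likewise gives ≥ 5 in every case.

Yes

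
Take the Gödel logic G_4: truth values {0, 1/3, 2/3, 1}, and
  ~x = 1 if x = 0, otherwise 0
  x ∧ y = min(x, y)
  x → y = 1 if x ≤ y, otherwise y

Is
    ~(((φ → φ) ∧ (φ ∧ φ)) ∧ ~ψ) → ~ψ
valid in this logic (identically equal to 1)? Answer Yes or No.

Counterexample: take φ = 0, ψ = 1/3.
φ → φ = 0 → 0 = 1
φ ∧ φ = 0 ∧ 0 = 0
(φ → φ) ∧ (φ ∧ φ) = 1 ∧ 0 = 0
~ψ = ~1/3 = 0
((φ → φ) ∧ (φ ∧ φ)) ∧ ~ψ = 0 ∧ 0 = 0
~(((φ → φ) ∧ (φ ∧ φ)) ∧ ~ψ) = ~0 = 1
~(((φ → φ) ∧ (φ ∧ φ)) ∧ ~ψ) → ~ψ = 1 → 0 = 0
This gives 0 ≠ 1.

No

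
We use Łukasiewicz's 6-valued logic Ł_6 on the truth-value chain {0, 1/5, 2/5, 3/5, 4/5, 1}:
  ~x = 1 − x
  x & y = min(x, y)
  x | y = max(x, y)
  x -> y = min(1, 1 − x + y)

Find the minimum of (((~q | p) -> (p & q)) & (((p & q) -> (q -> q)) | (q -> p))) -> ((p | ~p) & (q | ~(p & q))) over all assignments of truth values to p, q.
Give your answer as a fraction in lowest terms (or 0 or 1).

Take p = 2/5, q = 3/5:
~q = ~3/5 = 2/5
~q | p = 2/5 | 2/5 = 2/5
p & q = 2/5 & 3/5 = 2/5
(~q | p) -> (p & q) = 2/5 -> 2/5 = 1
p & q = 2/5 & 3/5 = 2/5
q -> q = 3/5 -> 3/5 = 1
(p & q) -> (q -> q) = 2/5 -> 1 = 1
q -> p = 3/5 -> 2/5 = 4/5
((p & q) -> (q -> q)) | (q -> p) = 1 | 4/5 = 1
((~q | p) -> (p & q)) & (((p & q) -> (q -> q)) | (q -> p)) = 1 & 1 = 1
~p = ~2/5 = 3/5
p | ~p = 2/5 | 3/5 = 3/5
p & q = 2/5 & 3/5 = 2/5
~(p & q) = ~2/5 = 3/5
q | ~(p & q) = 3/5 | 3/5 = 3/5
(p | ~p) & (q | ~(p & q)) = 3/5 & 3/5 = 3/5
(((~q | p) -> (p & q)) & (((p & q) -> (q -> q)) | (q -> p))) -> ((p | ~p) & (q | ~(p & q))) = 1 -> 3/5 = 3/5
No assignment yields a value below 3/5, so this is the minimum.

3/5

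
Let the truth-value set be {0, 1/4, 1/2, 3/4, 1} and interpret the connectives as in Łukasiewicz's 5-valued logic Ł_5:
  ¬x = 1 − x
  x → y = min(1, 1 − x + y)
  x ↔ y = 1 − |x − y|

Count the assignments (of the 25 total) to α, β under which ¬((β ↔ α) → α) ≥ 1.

value 1: 1 assignment (counts)
value 3/4: 2 assignments
value 1/2: 4 assignments
value 1/4: 5 assignments
value 0: 13 assignments
So 1 of the 25 assignments meets the threshold.

1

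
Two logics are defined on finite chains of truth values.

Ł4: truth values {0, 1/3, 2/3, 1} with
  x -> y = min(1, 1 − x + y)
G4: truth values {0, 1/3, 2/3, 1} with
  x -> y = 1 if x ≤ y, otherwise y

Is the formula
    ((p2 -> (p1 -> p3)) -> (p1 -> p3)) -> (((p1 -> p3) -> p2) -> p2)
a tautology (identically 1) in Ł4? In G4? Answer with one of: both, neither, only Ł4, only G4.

only Ł4

In Ł4: every assignment gives 1 — tautology.
In G4: at p1 = 1/3, p2 = 1/3, p3 = 0 the value is 1/3 — not a tautology.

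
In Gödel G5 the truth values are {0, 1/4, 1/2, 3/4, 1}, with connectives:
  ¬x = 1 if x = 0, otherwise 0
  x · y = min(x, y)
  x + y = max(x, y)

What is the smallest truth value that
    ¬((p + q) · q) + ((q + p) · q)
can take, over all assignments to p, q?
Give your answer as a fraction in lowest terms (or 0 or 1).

1/4

Take p = 0, q = 1/4:
p + q = 0 + 1/4 = 1/4
(p + q) · q = 1/4 · 1/4 = 1/4
¬((p + q) · q) = ¬1/4 = 0
q + p = 1/4 + 0 = 1/4
(q + p) · q = 1/4 · 1/4 = 1/4
¬((p + q) · q) + ((q + p) · q) = 0 + 1/4 = 1/4
No assignment yields a value below 1/4, so this is the minimum.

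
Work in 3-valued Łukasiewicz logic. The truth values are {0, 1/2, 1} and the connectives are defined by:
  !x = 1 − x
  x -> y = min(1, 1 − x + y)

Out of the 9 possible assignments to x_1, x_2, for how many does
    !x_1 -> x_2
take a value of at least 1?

6

x_1 = 0, x_2 = 0 ↦ 0  <
x_1 = 0, x_2 = 1/2 ↦ 1/2  <
x_1 = 0, x_2 = 1 ↦ 1  ≥
x_1 = 1/2, x_2 = 0 ↦ 1/2  <
x_1 = 1/2, x_2 = 1/2 ↦ 1  ≥
x_1 = 1/2, x_2 = 1 ↦ 1  ≥
x_1 = 1, x_2 = 0 ↦ 1  ≥
x_1 = 1, x_2 = 1/2 ↦ 1  ≥
x_1 = 1, x_2 = 1 ↦ 1  ≥
So 6 of the 9 assignments meet the threshold.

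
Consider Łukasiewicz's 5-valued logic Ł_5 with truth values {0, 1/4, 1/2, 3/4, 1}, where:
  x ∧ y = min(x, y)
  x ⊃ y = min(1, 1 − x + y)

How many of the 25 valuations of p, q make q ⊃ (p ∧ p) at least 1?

15

value 1: 15 assignments (counts)
value 3/4: 4 assignments
value 1/2: 3 assignments
value 1/4: 2 assignments
value 0: 1 assignment
So 15 of the 25 assignments meet the threshold.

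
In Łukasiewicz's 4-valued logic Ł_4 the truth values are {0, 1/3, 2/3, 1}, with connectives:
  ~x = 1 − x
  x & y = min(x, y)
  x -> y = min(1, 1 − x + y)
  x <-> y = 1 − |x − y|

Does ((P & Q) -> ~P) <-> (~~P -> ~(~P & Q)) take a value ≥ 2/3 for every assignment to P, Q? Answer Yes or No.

Counterexample: take P = 1, Q = 2/3.
P & Q = 1 & 2/3 = 2/3
~P = ~1 = 0
(P & Q) -> ~P = 2/3 -> 0 = 1/3
~P = ~1 = 0
~~P = ~0 = 1
~P = ~1 = 0
~P & Q = 0 & 2/3 = 0
~(~P & Q) = ~0 = 1
~~P -> ~(~P & Q) = 1 -> 1 = 1
((P & Q) -> ~P) <-> (~~P -> ~(~P & Q)) = 1/3 <-> 1 = 1/3
This gives 1/3, which is below 2/3.

No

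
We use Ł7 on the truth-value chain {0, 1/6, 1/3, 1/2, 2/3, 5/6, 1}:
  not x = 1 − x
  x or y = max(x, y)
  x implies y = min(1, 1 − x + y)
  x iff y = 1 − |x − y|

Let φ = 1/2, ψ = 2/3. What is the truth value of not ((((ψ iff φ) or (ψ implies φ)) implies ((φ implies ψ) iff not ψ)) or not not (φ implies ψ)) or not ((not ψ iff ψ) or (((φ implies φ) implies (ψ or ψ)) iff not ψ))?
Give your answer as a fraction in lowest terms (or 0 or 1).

ψ iff φ = 2/3 iff 1/2 = 5/6
ψ implies φ = 2/3 implies 1/2 = 5/6
(ψ iff φ) or (ψ implies φ) = 5/6 or 5/6 = 5/6
φ implies ψ = 1/2 implies 2/3 = 1
not ψ = not 2/3 = 1/3
(φ implies ψ) iff not ψ = 1 iff 1/3 = 1/3
((ψ iff φ) or (ψ implies φ)) implies ((φ implies ψ) iff not ψ) = 5/6 implies 1/3 = 1/2
φ implies ψ = 1/2 implies 2/3 = 1
not (φ implies ψ) = not 1 = 0
not not (φ implies ψ) = not 0 = 1
(((ψ iff φ) or (ψ implies φ)) implies ((φ implies ψ) iff not ψ)) or not not (φ implies ψ) = 1/2 or 1 = 1
not ((((ψ iff φ) or (ψ implies φ)) implies ((φ implies ψ) iff not ψ)) or not not (φ implies ψ)) = not 1 = 0
not ψ = not 2/3 = 1/3
not ψ iff ψ = 1/3 iff 2/3 = 2/3
φ implies φ = 1/2 implies 1/2 = 1
ψ or ψ = 2/3 or 2/3 = 2/3
(φ implies φ) implies (ψ or ψ) = 1 implies 2/3 = 2/3
not ψ = not 2/3 = 1/3
((φ implies φ) implies (ψ or ψ)) iff not ψ = 2/3 iff 1/3 = 2/3
(not ψ iff ψ) or (((φ implies φ) implies (ψ or ψ)) iff not ψ) = 2/3 or 2/3 = 2/3
not ((not ψ iff ψ) or (((φ implies φ) implies (ψ or ψ)) iff not ψ)) = not 2/3 = 1/3
not ((((ψ iff φ) or (ψ implies φ)) implies ((φ implies ψ) iff not ψ)) or not not (φ implies ψ)) or not ((not ψ iff ψ) or (((φ implies φ) implies (ψ or ψ)) iff not ψ)) = 0 or 1/3 = 1/3

1/3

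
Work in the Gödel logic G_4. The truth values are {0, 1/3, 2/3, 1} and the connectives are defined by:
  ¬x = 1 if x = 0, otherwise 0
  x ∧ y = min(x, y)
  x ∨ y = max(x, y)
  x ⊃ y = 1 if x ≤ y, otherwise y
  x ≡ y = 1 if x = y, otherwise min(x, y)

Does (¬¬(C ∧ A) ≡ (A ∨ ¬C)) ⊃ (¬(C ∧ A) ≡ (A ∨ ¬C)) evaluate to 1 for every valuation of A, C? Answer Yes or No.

No

Counterexample: take A = 0, C = 1/3.
C ∧ A = 1/3 ∧ 0 = 0
¬(C ∧ A) = ¬0 = 1
¬¬(C ∧ A) = ¬1 = 0
¬C = ¬1/3 = 0
A ∨ ¬C = 0 ∨ 0 = 0
¬¬(C ∧ A) ≡ (A ∨ ¬C) = 0 ≡ 0 = 1
C ∧ A = 1/3 ∧ 0 = 0
¬(C ∧ A) = ¬0 = 1
¬C = ¬1/3 = 0
A ∨ ¬C = 0 ∨ 0 = 0
¬(C ∧ A) ≡ (A ∨ ¬C) = 1 ≡ 0 = 0
(¬¬(C ∧ A) ≡ (A ∨ ¬C)) ⊃ (¬(C ∧ A) ≡ (A ∨ ¬C)) = 1 ⊃ 0 = 0
This gives 0 ≠ 1.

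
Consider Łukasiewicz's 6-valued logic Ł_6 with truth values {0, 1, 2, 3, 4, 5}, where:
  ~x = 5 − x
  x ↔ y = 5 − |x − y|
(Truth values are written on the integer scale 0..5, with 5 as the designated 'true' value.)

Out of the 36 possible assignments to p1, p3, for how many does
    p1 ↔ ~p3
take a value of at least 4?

16

value 5: 6 assignments (counts)
value 4: 10 assignments (counts)
value 3: 8 assignments
value 2: 6 assignments
value 1: 4 assignments
value 0: 2 assignments
So 16 of the 36 assignments meet the threshold.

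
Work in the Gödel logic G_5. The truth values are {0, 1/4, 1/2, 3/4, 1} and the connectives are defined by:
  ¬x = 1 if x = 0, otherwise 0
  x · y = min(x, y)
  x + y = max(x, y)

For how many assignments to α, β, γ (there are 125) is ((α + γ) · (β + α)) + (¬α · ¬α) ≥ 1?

value 1: 53 assignments (counts)
value 3/4: 30 assignments
value 1/2: 26 assignments
value 1/4: 16 assignments
So 53 of the 125 assignments meet the threshold.

53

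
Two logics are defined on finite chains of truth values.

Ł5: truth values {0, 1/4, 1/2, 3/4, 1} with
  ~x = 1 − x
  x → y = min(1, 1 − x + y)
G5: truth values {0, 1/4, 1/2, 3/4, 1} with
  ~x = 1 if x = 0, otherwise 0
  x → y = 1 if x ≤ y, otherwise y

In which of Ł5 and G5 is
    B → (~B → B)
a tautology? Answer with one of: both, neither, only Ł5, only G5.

both

In Ł5: every assignment gives 1 — tautology.
In G5: every assignment gives 1 — tautology.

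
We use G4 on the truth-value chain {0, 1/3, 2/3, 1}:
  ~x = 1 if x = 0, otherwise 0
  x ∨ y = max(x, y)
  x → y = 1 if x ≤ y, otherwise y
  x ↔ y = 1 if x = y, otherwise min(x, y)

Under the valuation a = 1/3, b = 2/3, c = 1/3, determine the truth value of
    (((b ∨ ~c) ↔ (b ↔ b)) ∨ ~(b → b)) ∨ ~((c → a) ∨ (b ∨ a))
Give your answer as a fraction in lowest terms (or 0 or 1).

2/3

~c = ~1/3 = 0
b ∨ ~c = 2/3 ∨ 0 = 2/3
b ↔ b = 2/3 ↔ 2/3 = 1
(b ∨ ~c) ↔ (b ↔ b) = 2/3 ↔ 1 = 2/3
b → b = 2/3 → 2/3 = 1
~(b → b) = ~1 = 0
((b ∨ ~c) ↔ (b ↔ b)) ∨ ~(b → b) = 2/3 ∨ 0 = 2/3
c → a = 1/3 → 1/3 = 1
b ∨ a = 2/3 ∨ 1/3 = 2/3
(c → a) ∨ (b ∨ a) = 1 ∨ 2/3 = 1
~((c → a) ∨ (b ∨ a)) = ~1 = 0
(((b ∨ ~c) ↔ (b ↔ b)) ∨ ~(b → b)) ∨ ~((c → a) ∨ (b ∨ a)) = 2/3 ∨ 0 = 2/3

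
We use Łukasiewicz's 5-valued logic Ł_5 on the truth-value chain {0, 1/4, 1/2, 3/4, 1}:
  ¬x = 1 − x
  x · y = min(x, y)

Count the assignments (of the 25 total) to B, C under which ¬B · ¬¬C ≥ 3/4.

4

value 1: 1 assignment (counts)
value 3/4: 3 assignments (counts)
value 1/2: 5 assignments
value 1/4: 7 assignments
value 0: 9 assignments
So 4 of the 25 assignments meet the threshold.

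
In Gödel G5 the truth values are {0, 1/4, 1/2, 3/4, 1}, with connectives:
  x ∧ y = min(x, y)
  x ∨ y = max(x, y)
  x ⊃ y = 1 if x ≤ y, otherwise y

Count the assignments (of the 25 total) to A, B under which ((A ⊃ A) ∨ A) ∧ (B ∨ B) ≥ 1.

5

value 1: 5 assignments (counts)
value 3/4: 5 assignments
value 1/2: 5 assignments
value 1/4: 5 assignments
value 0: 5 assignments
So 5 of the 25 assignments meet the threshold.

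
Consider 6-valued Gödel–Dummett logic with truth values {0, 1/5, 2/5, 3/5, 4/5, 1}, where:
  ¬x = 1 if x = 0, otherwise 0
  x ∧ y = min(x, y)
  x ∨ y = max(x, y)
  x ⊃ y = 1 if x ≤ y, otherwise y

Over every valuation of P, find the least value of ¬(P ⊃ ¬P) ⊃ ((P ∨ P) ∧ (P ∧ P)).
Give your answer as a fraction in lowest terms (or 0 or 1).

Take P = 1/5:
¬P = ¬1/5 = 0
P ⊃ ¬P = 1/5 ⊃ 0 = 0
¬(P ⊃ ¬P) = ¬0 = 1
P ∨ P = 1/5 ∨ 1/5 = 1/5
P ∧ P = 1/5 ∧ 1/5 = 1/5
(P ∨ P) ∧ (P ∧ P) = 1/5 ∧ 1/5 = 1/5
¬(P ⊃ ¬P) ⊃ ((P ∨ P) ∧ (P ∧ P)) = 1 ⊃ 1/5 = 1/5
No assignment yields a value below 1/5, so this is the minimum.

1/5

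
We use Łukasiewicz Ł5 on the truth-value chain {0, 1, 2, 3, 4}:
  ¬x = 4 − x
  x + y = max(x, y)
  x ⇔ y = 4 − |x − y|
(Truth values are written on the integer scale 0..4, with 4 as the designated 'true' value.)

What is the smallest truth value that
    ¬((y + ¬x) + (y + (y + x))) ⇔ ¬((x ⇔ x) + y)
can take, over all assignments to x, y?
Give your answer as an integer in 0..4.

Take x = 2, y = 0:
¬x = ¬2 = 2
y + ¬x = 0 + 2 = 2
y + x = 0 + 2 = 2
y + (y + x) = 0 + 2 = 2
(y + ¬x) + (y + (y + x)) = 2 + 2 = 2
¬((y + ¬x) + (y + (y + x))) = ¬2 = 2
x ⇔ x = 2 ⇔ 2 = 4
(x ⇔ x) + y = 4 + 0 = 4
¬((x ⇔ x) + y) = ¬4 = 0
¬((y + ¬x) + (y + (y + x))) ⇔ ¬((x ⇔ x) + y) = 2 ⇔ 0 = 2
No assignment yields a value below 2, so this is the minimum.

2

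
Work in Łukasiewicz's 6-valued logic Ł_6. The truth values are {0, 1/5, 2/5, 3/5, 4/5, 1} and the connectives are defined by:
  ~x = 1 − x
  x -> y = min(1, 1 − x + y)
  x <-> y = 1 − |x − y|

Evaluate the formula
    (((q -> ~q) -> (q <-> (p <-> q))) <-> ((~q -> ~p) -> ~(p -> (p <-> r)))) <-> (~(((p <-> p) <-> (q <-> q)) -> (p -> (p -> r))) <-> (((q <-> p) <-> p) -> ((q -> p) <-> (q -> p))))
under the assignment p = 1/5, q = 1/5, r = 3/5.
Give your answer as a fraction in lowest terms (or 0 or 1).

1/5

~q = ~1/5 = 4/5
q -> ~q = 1/5 -> 4/5 = 1
p <-> q = 1/5 <-> 1/5 = 1
q <-> (p <-> q) = 1/5 <-> 1 = 1/5
(q -> ~q) -> (q <-> (p <-> q)) = 1 -> 1/5 = 1/5
~q = ~1/5 = 4/5
~p = ~1/5 = 4/5
~q -> ~p = 4/5 -> 4/5 = 1
p <-> r = 1/5 <-> 3/5 = 3/5
p -> (p <-> r) = 1/5 -> 3/5 = 1
~(p -> (p <-> r)) = ~1 = 0
(~q -> ~p) -> ~(p -> (p <-> r)) = 1 -> 0 = 0
((q -> ~q) -> (q <-> (p <-> q))) <-> ((~q -> ~p) -> ~(p -> (p <-> r))) = 1/5 <-> 0 = 4/5
p <-> p = 1/5 <-> 1/5 = 1
q <-> q = 1/5 <-> 1/5 = 1
(p <-> p) <-> (q <-> q) = 1 <-> 1 = 1
p -> r = 1/5 -> 3/5 = 1
p -> (p -> r) = 1/5 -> 1 = 1
((p <-> p) <-> (q <-> q)) -> (p -> (p -> r)) = 1 -> 1 = 1
~(((p <-> p) <-> (q <-> q)) -> (p -> (p -> r))) = ~1 = 0
q <-> p = 1/5 <-> 1/5 = 1
(q <-> p) <-> p = 1 <-> 1/5 = 1/5
q -> p = 1/5 -> 1/5 = 1
q -> p = 1/5 -> 1/5 = 1
(q -> p) <-> (q -> p) = 1 <-> 1 = 1
((q <-> p) <-> p) -> ((q -> p) <-> (q -> p)) = 1/5 -> 1 = 1
~(((p <-> p) <-> (q <-> q)) -> (p -> (p -> r))) <-> (((q <-> p) <-> p) -> ((q -> p) <-> (q -> p))) = 0 <-> 1 = 0
(((q -> ~q) -> (q <-> (p <-> q))) <-> ((~q -> ~p) -> ~(p -> (p <-> r)))) <-> (~(((p <-> p) <-> (q <-> q)) -> (p -> (p -> r))) <-> (((q <-> p) <-> p) -> ((q -> p) <-> (q -> p)))) = 4/5 <-> 0 = 1/5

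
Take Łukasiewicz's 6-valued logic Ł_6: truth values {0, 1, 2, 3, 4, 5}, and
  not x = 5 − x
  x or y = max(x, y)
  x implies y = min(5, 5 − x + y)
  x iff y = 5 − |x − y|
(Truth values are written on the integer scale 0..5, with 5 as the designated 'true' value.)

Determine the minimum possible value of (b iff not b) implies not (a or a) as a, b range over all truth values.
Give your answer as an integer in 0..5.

1

Take a = 5, b = 2:
not b = not 2 = 3
b iff not b = 2 iff 3 = 4
a or a = 5 or 5 = 5
not (a or a) = not 5 = 0
(b iff not b) implies not (a or a) = 4 implies 0 = 1
No assignment yields a value below 1, so this is the minimum.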